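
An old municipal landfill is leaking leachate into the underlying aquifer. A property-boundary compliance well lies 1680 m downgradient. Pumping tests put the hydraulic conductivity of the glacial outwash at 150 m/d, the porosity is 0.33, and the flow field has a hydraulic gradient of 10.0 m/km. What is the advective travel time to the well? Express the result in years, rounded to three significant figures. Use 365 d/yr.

q = Ki = 150 × 0.010 = 1.500 m/d
Seepage velocity v = q / n = 1.500 / 0.33 = 4.545 m/d
t = L / v = 1680 / 4.545 = 369.6 d
   = 369.6 / 365 = 1.01 yr

1.01 years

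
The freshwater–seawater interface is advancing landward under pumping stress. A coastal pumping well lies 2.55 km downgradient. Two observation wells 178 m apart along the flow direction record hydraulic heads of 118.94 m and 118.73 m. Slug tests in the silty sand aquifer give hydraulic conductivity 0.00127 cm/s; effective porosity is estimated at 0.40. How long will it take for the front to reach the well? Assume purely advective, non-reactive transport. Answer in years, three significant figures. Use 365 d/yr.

2160 years

Hydraulic gradient i = (118.94 − 118.73) / 178 = 0.21 / 178 = 0.001180
K = 0.00127 cm/s × 864 = 1.097 m/d
q = Ki = 1.097 × 0.001180 = 0.001295 m/d
v_s = q/n_e = 0.001295/0.40 = 0.003236 m/d
L = 2.55 km = 2550 m
t = L / v = 2550 / 0.003236 = 787900 d
   = 787900 / 365 = 2160 yr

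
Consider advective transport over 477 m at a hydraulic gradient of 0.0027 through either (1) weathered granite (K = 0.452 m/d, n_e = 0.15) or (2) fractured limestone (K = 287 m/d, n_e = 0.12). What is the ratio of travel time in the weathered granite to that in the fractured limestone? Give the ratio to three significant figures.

794

Unit 1 (weathered granite): v = 0.452×0.0027/0.15 = 0.008136 m/d, t = 477/0.008136 = 58630 d
Unit 2 (fractured limestone): v = 287×0.0027/0.12 = 6.458 m/d, t = 477/6.458 = 73.87 d
t(weathered granite) / t(fractured limestone) = 58630/73.87 = 794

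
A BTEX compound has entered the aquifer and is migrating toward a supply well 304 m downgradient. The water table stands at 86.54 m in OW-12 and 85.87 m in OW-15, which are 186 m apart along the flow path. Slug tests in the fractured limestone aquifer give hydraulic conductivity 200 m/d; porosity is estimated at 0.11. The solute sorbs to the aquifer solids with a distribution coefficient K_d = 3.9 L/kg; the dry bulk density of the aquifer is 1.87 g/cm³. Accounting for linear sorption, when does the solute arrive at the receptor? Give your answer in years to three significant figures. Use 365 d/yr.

8.56 years

Hydraulic gradient i = (86.54 − 85.87) / 186 = 0.67 / 186 = 0.003602
Darcy flux q = K·i = 200 × 0.003602 = 0.7204 m/d
v_s = q/n_e = 0.7204/0.11 = 6.549 m/d
Retardation R = 1 + ρ_b·K_d/n = 1 + 1.87×3.9/0.11 = 67.30
Contaminant velocity v_c = v/R = 6.549/67.30 = 0.09732 m/d
t = L/v_c = 304/0.09732 = 3124 d
   = 3124/365 = 8.56 yr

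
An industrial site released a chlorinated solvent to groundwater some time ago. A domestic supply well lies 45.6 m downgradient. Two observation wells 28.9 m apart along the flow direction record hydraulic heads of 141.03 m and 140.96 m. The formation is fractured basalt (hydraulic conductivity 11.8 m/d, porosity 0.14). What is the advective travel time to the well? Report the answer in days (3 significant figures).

223 days

Hydraulic gradient i = (141.03 − 140.96) / 28.9 = 0.07 / 28.9 = 0.002422
q = Ki = 11.8 × 0.002422 = 0.02858 m/d
v_s = q/n_e = 0.02858/0.14 = 0.2042 m/d
t = L / v = 45.6 / 0.2042 = 223.4 d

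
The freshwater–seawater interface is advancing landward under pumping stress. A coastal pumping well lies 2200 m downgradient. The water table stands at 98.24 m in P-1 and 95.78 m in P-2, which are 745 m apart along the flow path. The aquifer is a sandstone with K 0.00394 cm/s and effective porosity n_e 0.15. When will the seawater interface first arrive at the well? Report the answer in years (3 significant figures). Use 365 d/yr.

Hydraulic gradient i = (98.24 − 95.78) / 745 = 2.46 / 745 = 0.003302
K = 0.00394 cm/s × 864 = 3.404 m/d
Specific discharge q = 3.404 × 0.003302 = 0.01124 m/d
v = Ki/n = 3.404·0.003302/0.15 = 0.07494 m/d
t = L / v = 2200 / 0.07494 = 29360 d
   = 29360 / 365 = 80.4 yr

80.4 years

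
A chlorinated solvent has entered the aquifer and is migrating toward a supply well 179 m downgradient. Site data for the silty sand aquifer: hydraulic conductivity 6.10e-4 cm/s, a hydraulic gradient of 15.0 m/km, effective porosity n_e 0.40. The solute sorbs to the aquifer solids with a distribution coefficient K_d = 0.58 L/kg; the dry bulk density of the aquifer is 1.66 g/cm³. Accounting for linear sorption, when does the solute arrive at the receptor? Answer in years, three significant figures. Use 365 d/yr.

84.5 years

K = 6.10e-4 cm/s × 864 = 0.5270 m/d
q = Ki = 0.5270 × 0.015 = 0.007906 m/d
Seepage velocity v = q / n = 0.007906 / 0.40 = 0.01976 m/d
Retardation R = 1 + ρ_b·K_d/n = 1 + 1.66×0.58/0.40 = 3.407
Contaminant velocity v_c = v/R = 0.01976/3.407 = 0.005801 m/d
t = L/v_c = 179/0.005801 = 30860 d
   = 30860/365 = 84.5 yr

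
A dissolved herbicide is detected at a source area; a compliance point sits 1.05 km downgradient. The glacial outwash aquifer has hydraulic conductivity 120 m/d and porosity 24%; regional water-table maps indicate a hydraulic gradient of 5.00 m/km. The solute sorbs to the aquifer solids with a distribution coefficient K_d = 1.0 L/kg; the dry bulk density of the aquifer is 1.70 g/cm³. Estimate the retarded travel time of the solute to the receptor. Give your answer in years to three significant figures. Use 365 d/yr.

Darcy flux q = K·i = 120 × 0.0050 = 0.6000 m/d
v = Ki/n = 120·0.0050/0.24 = 2.500 m/d
Retardation R = 1 + ρ_b·K_d/n = 1 + 1.70×1.0/0.24 = 8.083
Contaminant velocity v_c = v/R = 2.500/8.083 = 0.3093 m/d
L = 1.05 km = 1050 m
t = L/v_c = 1050/0.3093 = 3395 d
   = 3395/365 = 9.30 yr

9.30 years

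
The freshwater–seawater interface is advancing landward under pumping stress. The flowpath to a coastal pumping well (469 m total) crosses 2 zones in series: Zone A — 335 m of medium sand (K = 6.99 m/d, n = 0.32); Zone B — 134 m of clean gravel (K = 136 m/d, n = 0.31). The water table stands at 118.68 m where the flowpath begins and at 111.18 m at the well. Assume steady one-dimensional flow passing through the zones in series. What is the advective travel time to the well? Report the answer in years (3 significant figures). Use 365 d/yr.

2.66 years

Total head drop ΔH = 118.68 − 111.18 = 7.50 m
Steady 1-D flow in series ⇒ the Darcy flux q is identical in every zone and the zone head losses add (resistances L/K in series).
Σ(L/K) = 335/6.99 + 134/136 = 47.93 + 0.9853 = 48.91 d
q = ΔH / Σ(L/K) = 7.50 / 48.91 = 0.1533 m/d (same in every zone)
Zone A: v = q/n = 0.1533/0.32 = 0.4792 m/d → t_A = 335/0.4792 = 699.1 d
Zone B: v = q/n = 0.1533/0.31 = 0.4946 m/d → t_B = 134/0.4946 = 270.9 d
Total t = 699.1 + 270.9 = 970.0 d
   = 970.0 / 365 = 2.66 yr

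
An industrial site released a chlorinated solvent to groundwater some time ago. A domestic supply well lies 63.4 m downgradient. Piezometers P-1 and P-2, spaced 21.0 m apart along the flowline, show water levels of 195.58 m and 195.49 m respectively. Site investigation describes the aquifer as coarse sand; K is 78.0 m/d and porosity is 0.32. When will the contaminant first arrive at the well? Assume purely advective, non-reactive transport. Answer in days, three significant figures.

60.7 days

Hydraulic gradient i = (195.58 − 195.49) / 21.0 = 0.09 / 21.0 = 0.004286
Specific discharge q = 78.0 × 0.004286 = 0.3343 m/d
Average linear velocity = 0.3343 / 0.32 = 1.045 m/d
t = L / v = 63.4 / 1.045 = 60.69 d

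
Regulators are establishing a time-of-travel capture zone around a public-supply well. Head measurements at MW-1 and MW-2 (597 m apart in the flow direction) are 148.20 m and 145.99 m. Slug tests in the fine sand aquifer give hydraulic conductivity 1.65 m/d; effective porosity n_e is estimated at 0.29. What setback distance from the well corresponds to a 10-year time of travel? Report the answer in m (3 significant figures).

Hydraulic gradient i = (148.20 − 145.99) / 597 = 2.21 / 597 = 0.003702
Darcy flux q = K·i = 1.65 × 0.003702 = 0.006108 m/d
Average linear velocity = 0.006108 / 0.29 = 0.02106 m/d
T = 10 yr × 365 = 3650 d
L = v × T = 0.02106 × 3650 = 76.88 m

76.9 m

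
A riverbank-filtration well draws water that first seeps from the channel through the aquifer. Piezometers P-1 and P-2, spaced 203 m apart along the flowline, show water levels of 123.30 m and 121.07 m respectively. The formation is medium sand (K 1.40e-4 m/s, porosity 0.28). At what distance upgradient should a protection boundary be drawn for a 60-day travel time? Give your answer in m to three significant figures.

Hydraulic gradient i = (123.30 − 121.07) / 203 = 2.23 / 203 = 0.01099
K = 1.40e-4 m/s × 86400 s/d = 12.10 m/d
Specific discharge q = 12.10 × 0.01099 = 0.1329 m/d
Seepage velocity v = q / n = 0.1329 / 0.28 = 0.4746 m/d
L = v × T = 0.4746 × 60 = 28.47 m

28.5 m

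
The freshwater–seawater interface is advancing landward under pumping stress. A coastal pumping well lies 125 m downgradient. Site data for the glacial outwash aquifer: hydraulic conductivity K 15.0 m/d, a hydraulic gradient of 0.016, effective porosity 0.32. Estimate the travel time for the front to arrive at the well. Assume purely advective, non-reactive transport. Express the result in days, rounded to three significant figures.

q = Ki = 15.0 × 0.016 = 0.2400 m/d
Average linear velocity = 0.2400 / 0.32 = 0.7500 m/d
t = L / v = 125 / 0.7500 = 166.7 d

167 days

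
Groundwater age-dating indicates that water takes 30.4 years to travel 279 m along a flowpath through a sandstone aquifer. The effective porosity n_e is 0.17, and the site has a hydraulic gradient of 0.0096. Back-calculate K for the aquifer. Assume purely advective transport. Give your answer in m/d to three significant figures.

0.445 m/d

t = 30.4 years = 11100 d
v = L / t = 279 / 11100 = 0.02514 m/d
K = v · n / i = 0.02514 × 0.17 / 0.0096 = 0.445 m/d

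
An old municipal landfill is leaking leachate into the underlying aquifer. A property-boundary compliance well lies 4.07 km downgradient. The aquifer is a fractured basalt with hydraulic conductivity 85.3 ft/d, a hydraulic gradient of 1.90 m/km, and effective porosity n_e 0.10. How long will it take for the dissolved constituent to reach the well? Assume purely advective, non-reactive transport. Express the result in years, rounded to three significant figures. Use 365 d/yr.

K = 85.3 ft/d × 0.3048 = 26.00 m/d
Specific discharge q = 26.00 × 0.0019 = 0.04940 m/d
Seepage velocity v = q / n = 0.04940 / 0.10 = 0.4940 m/d
L = 4.07 km = 4070 m
t = L / v = 4070 / 0.4940 = 8239 d
   = 8239 / 365 = 22.6 yr

22.6 years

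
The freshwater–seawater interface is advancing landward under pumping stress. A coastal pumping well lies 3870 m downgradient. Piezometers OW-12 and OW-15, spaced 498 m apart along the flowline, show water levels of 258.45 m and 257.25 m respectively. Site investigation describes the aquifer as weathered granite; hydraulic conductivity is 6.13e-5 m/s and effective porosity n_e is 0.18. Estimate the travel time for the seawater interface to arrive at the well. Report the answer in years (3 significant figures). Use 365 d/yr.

Hydraulic gradient i = (258.45 − 257.25) / 498 = 1.20 / 498 = 0.002410
K = 6.13e-5 m/s × 86400 s/d = 5.296 m/d
Darcy flux q = K·i = 5.296 × 0.002410 = 0.01276 m/d
v_s = q/n_e = 0.01276/0.18 = 0.07090 m/d
t = L / v = 3870 / 0.07090 = 54580 d
   = 54580 / 365 = 150 yr

150 years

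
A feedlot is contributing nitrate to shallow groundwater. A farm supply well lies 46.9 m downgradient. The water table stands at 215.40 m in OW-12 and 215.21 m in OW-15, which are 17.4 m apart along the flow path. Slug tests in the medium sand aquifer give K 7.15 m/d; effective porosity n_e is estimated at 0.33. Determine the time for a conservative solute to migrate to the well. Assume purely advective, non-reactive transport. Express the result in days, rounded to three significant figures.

198 days

Hydraulic gradient i = (215.40 − 215.21) / 17.4 = 0.19 / 17.4 = 0.01092
q = Ki = 7.15 × 0.01092 = 0.07807 m/d
v = Ki/n = 7.15·0.01092/0.33 = 0.2366 m/d
t = L / v = 46.9 / 0.2366 = 198.2 d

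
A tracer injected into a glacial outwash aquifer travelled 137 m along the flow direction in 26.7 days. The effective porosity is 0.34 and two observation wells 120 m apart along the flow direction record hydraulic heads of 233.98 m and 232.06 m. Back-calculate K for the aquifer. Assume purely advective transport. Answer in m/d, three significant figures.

Hydraulic gradient i = (233.98 − 232.06) / 120 = 1.92 / 120 = 0.01600
v = L / t = 137 / 26.7 = 5.131 m/d
K = v · n / i = 5.131 × 0.34 / 0.01600 = 109 m/d

109 m/d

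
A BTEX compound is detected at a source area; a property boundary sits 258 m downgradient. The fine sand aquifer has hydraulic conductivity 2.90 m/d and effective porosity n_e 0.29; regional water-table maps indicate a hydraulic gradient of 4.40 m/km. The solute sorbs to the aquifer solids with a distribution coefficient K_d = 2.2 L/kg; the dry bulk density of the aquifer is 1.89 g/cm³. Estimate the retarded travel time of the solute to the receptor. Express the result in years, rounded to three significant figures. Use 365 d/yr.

Darcy flux q = K·i = 2.90 × 0.0044 = 0.01276 m/d
Average linear velocity = 0.01276 / 0.29 = 0.04400 m/d
Retardation R = 1 + ρ_b·K_d/n = 1 + 1.89×2.2/0.29 = 15.34
Contaminant velocity v_c = v/R = 0.04400/15.34 = 0.002869 m/d
t = L/v_c = 258/0.002869 = 89940 d
   = 89940/365 = 246 yr

246 years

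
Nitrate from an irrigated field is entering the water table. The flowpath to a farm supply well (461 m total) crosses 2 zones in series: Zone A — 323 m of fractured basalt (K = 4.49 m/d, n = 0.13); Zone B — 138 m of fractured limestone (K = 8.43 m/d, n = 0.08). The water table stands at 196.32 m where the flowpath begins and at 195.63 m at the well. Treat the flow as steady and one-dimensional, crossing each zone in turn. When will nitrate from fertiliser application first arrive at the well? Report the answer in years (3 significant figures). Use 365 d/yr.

18.6 years

Total head drop ΔH = 196.32 − 195.63 = 0.69 m
Steady 1-D flow in series ⇒ the Darcy flux q is identical in every zone and the zone head losses add (resistances L/K in series).
Σ(L/K) = 323/4.49 + 138/8.43 = 71.94 + 16.37 = 88.31 d
q = ΔH / Σ(L/K) = 0.69 / 88.31 = 0.007814 m/d (same in every zone)
Zone A: v = q/n = 0.007814/0.13 = 0.06010 m/d → t_A = 323/0.06010 = 5374 d
Zone B: v = q/n = 0.007814/0.08 = 0.09767 m/d → t_B = 138/0.09767 = 1413 d
Total t = 5374 + 1413 = 6787 d
   = 6787 / 365 = 18.6 yr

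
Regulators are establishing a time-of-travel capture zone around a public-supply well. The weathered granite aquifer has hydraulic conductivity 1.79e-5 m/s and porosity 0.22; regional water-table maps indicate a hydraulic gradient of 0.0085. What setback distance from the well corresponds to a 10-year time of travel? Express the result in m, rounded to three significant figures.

218 m

K = 1.79e-5 m/s × 86400 s/d = 1.547 m/d
Specific discharge q = 1.547 × 0.0085 = 0.01315 m/d
v_s = q/n_e = 0.01315/0.22 = 0.05975 m/d
T = 10 yr × 365 = 3650 d
L = v × T = 0.05975 × 3650 = 218.1 m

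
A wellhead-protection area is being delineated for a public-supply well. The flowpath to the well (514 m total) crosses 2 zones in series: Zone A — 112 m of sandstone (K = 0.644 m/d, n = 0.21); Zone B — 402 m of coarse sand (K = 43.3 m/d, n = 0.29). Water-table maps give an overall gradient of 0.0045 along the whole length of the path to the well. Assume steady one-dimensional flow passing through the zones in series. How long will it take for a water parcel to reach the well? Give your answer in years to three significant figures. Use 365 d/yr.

30.4 years

Steady 1-D flow in series ⇒ the Darcy flux q is identical in every zone and the zone head losses add (resistances L/K in series).
Σ(L/K) = 112/0.644 + 402/43.3 = 173.9 + 9.284 = 183.2 d
K_eq = L_total / Σ(L/K) = 514 / 183.2 = 2.806 m/d
q = K_eq · i = 2.806 × 0.0045 = 0.01263 m/d (same in every zone)
Zone A: v = q/n = 0.01263/0.21 = 0.06012 m/d → t_A = 112/0.06012 = 1863 d
Zone B: v = q/n = 0.01263/0.29 = 0.04354 m/d → t_B = 402/0.04354 = 9234 d
Total t = 1863 + 9234 = 11100 d
   = 11100 / 365 = 30.4 yr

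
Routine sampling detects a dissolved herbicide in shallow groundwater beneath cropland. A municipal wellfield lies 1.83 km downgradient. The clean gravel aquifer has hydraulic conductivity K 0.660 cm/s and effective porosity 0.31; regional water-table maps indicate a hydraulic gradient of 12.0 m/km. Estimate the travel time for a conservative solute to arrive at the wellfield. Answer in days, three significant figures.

82.9 days

K = 0.660 cm/s × 864 = 570.2 m/d
Darcy flux q = K·i = 570.2 × 0.012 = 6.843 m/d
Seepage velocity v = q / n = 6.843 / 0.31 = 22.07 m/d
L = 1.83 km = 1830 m
t = L / v = 1830 / 22.07 = 82.90 d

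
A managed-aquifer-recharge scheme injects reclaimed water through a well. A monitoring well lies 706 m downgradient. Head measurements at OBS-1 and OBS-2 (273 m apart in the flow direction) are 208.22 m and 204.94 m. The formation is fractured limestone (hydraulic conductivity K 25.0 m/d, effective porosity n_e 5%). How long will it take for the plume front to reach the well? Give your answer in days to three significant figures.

118 days

Hydraulic gradient i = (208.22 − 204.94) / 273 = 3.28 / 273 = 0.01201
q = Ki = 25.0 × 0.01201 = 0.3004 m/d
Seepage velocity v = q / n = 0.3004 / 0.05 = 6.007 m/d
t = L / v = 706 / 6.007 = 117.5 d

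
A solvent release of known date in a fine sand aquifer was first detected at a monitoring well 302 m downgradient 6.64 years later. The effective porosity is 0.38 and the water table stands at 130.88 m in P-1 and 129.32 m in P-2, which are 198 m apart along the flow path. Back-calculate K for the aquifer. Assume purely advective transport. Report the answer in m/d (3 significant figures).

Hydraulic gradient i = (130.88 − 129.32) / 198 = 1.56 / 198 = 0.007879
t = 6.64 years = 2424 d
v = L / t = 302 / 2424 = 0.1246 m/d
K = v · n / i = 0.1246 × 0.38 / 0.007879 = 6.01 m/d

6.01 m/d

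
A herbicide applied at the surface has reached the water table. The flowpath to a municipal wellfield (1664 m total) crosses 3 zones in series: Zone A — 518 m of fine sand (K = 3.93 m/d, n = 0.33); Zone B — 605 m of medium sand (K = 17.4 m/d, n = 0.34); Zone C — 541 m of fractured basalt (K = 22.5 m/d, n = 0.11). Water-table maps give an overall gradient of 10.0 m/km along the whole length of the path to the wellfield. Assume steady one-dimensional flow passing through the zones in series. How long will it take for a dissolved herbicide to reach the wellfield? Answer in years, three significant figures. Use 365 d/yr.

Steady 1-D flow in series ⇒ the Darcy flux q is identical in every zone and the zone head losses add (resistances L/K in series).
Σ(L/K) = 518/3.93 + 605/17.4 + 541/22.5 = 131.8 + 34.77 + 24.04 = 190.6 d
K_eq = L_total / Σ(L/K) = 1664 / 190.6 = 8.729 m/d
q = K_eq · i = 8.729 × 0.010 = 0.08729 m/d (same in every zone)
Zone A: v = q/n = 0.08729/0.33 = 0.2645 m/d → t_A = 518/0.2645 = 1958 d
Zone B: v = q/n = 0.08729/0.34 = 0.2567 m/d → t_B = 605/0.2567 = 2356 d
Zone C: v = q/n = 0.08729/0.11 = 0.7936 m/d → t_C = 541/0.7936 = 681.7 d
Total t = 1958 + 2356 + 681.7 = 4996 d
   = 4996 / 365 = 13.7 yr

13.7 years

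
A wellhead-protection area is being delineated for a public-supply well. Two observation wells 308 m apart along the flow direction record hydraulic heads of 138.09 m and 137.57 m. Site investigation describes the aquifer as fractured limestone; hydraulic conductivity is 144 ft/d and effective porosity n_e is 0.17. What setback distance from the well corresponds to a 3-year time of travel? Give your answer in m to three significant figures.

477 m

Hydraulic gradient i = (138.09 − 137.57) / 308 = 0.52 / 308 = 0.001688
K = 144 ft/d × 0.3048 = 43.89 m/d
q = Ki = 43.89 × 0.001688 = 0.07410 m/d
Seepage velocity v = q / n = 0.07410 / 0.17 = 0.4359 m/d
T = 3 yr × 365 = 1095 d
L = v × T = 0.4359 × 1095 = 477.3 m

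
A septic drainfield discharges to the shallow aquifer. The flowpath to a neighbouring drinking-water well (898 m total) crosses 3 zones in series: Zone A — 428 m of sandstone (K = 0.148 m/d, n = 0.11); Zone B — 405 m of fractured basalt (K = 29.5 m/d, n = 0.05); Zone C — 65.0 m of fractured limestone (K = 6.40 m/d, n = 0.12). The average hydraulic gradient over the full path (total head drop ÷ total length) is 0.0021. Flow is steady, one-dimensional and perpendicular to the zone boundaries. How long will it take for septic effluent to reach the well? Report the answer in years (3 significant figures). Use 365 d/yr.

318 years

Continuity: the same q passes through each zone, so ΔH = q·Σ(L_j/K_j) — the zones act as resistances in series.
Σ(L/K) = 428/0.148 + 405/29.5 + 65.0/6.40 = 2892 + 13.73 + 10.16 = 2916 d
K_eq = L_total / Σ(L/K) = 898 / 2916 = 0.3080 m/d
q = K_eq · i = 0.3080 × 0.0021 = 6.468e-4 m/d (same in every zone)
Zone A: v = q/n = 6.468e-4/0.11 = 0.005880 m/d → t_A = 428/0.005880 = 72790 d
Zone B: v = q/n = 6.468e-4/0.05 = 0.01294 m/d → t_B = 405/0.01294 = 31310 d
Zone C: v = q/n = 6.468e-4/0.12 = 0.005390 m/d → t_C = 65.0/0.005390 = 12060 d
Total t = 72790 + 31310 + 12060 = 116200 d
   = 116200 / 365 = 318 yr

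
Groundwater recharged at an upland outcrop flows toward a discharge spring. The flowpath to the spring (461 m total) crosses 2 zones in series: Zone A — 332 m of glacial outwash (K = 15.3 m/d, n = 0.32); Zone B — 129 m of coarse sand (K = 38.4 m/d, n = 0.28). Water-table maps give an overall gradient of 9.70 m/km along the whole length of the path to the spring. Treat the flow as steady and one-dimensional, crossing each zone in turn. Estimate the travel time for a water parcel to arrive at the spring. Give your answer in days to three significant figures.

798 days

For zones in series the flux q is common to all zones; the equivalent conductivity is the harmonic (thickness-weighted) mean, K_eq = L_total / Σ(L_j/K_j).
Σ(L/K) = 332/15.3 + 129/38.4 = 21.70 + 3.359 = 25.06 d
K_eq = L_total / Σ(L/K) = 461 / 25.06 = 18.40 m/d
q = K_eq · i = 18.40 × 0.0097 = 0.1784 m/d (same in every zone)
Zone A: v = q/n = 0.1784/0.32 = 0.5577 m/d → t_A = 332/0.5577 = 595.4 d
Zone B: v = q/n = 0.1784/0.28 = 0.6373 m/d → t_B = 129/0.6373 = 202.4 d
Total t = 595.4 + 202.4 = 797.8 d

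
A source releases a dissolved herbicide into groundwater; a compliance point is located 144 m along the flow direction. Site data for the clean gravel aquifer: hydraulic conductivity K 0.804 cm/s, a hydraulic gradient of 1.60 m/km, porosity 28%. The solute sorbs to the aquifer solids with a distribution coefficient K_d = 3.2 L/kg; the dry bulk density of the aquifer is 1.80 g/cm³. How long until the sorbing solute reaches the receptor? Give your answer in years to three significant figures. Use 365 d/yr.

K = 0.804 cm/s × 864 = 694.7 m/d
q = Ki = 694.7 × 0.0016 = 1.111 m/d
v = Ki/n = 694.7·0.0016/0.28 = 3.969 m/d
Retardation R = 1 + ρ_b·K_d/n = 1 + 1.80×3.2/0.28 = 21.57
Contaminant velocity v_c = v/R = 3.969/21.57 = 0.1840 m/d
t = L/v_c = 144/0.1840 = 782.5 d
   = 782.5/365 = 2.14 yr

2.14 years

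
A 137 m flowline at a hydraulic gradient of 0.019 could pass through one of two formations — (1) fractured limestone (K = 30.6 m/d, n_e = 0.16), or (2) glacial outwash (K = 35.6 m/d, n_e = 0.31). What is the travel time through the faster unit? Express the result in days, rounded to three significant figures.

Unit 1 (fractured limestone): v = 30.6×0.019/0.16 = 3.634 m/d, t = 137/3.634 = 37.70 d
Unit 2 (glacial outwash): v = 35.6×0.019/0.31 = 2.182 m/d, t = 137/2.182 = 62.79 d
Faster unit: t = 37.7 d

37.7 days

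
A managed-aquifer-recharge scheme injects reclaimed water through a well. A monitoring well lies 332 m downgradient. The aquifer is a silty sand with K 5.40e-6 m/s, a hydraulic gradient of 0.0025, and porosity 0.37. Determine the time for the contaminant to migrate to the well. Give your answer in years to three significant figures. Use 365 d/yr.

289 years

K = 5.40e-6 m/s × 86400 s/d = 0.4666 m/d
Specific discharge q = 0.4666 × 0.0025 = 0.001166 m/d
v_s = q/n_e = 0.001166/0.37 = 0.003152 m/d
t = L / v = 332 / 0.003152 = 105300 d
   = 105300 / 365 = 289 yr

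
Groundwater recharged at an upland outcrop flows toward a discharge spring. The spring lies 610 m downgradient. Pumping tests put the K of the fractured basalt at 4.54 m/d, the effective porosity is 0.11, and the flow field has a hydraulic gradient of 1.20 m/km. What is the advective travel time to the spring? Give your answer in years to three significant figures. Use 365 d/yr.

Specific discharge q = 4.54 × 0.0012 = 0.005448 m/d
Seepage velocity v = q / n = 0.005448 / 0.11 = 0.04953 m/d
t = L / v = 610 / 0.04953 = 12320 d
   = 12320 / 365 = 33.7 yr

33.7 years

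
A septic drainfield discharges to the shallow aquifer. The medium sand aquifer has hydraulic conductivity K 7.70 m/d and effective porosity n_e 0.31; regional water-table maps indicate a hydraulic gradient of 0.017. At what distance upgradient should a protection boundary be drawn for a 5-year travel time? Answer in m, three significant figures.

Specific discharge q = 7.70 × 0.017 = 0.1309 m/d
v = Ki/n = 7.70·0.017/0.31 = 0.4223 m/d
T = 5 yr × 365 = 1825 d
L = v × T = 0.4223 × 1825 = 770.6 m

771 m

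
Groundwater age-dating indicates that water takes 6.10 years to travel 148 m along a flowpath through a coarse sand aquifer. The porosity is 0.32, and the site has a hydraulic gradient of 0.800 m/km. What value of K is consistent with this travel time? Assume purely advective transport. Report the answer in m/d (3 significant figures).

26.6 m/d

t = 6.10 years = 2227 d
v = L / t = 148 / 2227 = 0.06647 m/d
K = v · n / i = 0.06647 × 0.32 / 8.0e-4 = 26.6 m/d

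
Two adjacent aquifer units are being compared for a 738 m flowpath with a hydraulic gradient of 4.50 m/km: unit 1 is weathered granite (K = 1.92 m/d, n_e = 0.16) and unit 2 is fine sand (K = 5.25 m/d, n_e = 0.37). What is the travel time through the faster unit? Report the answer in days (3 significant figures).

Unit 1 (weathered granite): v = 1.92×0.0045/0.16 = 0.05400 m/d, t = 738/0.05400 = 13670 d
Unit 2 (fine sand): v = 5.25×0.0045/0.37 = 0.06385 m/d, t = 738/0.06385 = 11560 d
Faster unit: t = 11600 d

11600 days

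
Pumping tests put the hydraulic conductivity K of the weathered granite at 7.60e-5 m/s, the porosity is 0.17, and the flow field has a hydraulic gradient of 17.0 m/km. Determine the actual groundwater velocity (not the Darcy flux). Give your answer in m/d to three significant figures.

0.657 m/d

K = 7.60e-5 m/s × 86400 s/d = 6.566 m/d
q = Ki = 6.566 × 0.017 = 0.1116 m/d
Average linear velocity = 0.1116 / 0.17 = 0.6566 m/d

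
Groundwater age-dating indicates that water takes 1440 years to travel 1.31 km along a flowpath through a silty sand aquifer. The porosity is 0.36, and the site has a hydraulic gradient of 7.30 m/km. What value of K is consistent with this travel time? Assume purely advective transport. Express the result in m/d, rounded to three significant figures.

0.123 m/d

t = 1440 years = 525600 d
L = 1.31 km = 1310 m
v = L / t = 1310 / 525600 = 0.002492 m/d
K = v · n / i = 0.002492 × 0.36 / 0.0073 = 0.123 m/d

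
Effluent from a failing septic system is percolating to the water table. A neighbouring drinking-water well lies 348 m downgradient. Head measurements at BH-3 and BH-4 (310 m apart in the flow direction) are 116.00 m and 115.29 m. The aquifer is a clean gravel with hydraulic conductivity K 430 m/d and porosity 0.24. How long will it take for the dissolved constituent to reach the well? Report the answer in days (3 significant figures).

Hydraulic gradient i = (116.00 − 115.29) / 310 = 0.71 / 310 = 0.002290
Specific discharge q = 430 × 0.002290 = 0.9848 m/d
Average linear velocity = 0.9848 / 0.24 = 4.103 m/d
t = L / v = 348 / 4.103 = 84.81 d

84.8 days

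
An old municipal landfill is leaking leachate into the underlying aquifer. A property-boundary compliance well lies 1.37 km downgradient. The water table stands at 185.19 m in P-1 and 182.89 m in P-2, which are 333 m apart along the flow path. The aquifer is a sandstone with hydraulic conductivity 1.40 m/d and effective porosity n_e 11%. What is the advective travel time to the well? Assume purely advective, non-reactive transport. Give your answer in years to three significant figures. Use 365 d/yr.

Hydraulic gradient i = (185.19 − 182.89) / 333 = 2.30 / 333 = 0.006907
Specific discharge q = 1.40 × 0.006907 = 0.009670 m/d
Average linear velocity = 0.009670 / 0.11 = 0.08791 m/d
L = 1.37 km = 1370 m
t = L / v = 1370 / 0.08791 = 15580 d
   = 15580 / 365 = 42.7 yr

42.7 years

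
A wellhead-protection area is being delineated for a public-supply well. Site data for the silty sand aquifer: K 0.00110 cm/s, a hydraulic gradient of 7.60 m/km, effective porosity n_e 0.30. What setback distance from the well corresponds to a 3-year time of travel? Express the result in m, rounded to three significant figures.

26.4 m

K = 0.00110 cm/s × 864 = 0.9504 m/d
q = Ki = 0.9504 × 0.0076 = 0.007223 m/d
v = Ki/n = 0.9504·0.0076/0.30 = 0.02408 m/d
T = 3 yr × 365 = 1095 d
L = v × T = 0.02408 × 1095 = 26.36 m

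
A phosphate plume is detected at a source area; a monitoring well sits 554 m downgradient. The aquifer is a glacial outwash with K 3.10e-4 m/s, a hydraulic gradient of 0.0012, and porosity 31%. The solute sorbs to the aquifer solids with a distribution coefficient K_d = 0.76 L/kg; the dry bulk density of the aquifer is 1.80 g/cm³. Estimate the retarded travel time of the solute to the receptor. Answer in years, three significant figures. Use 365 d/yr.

K = 3.10e-4 m/s × 86400 s/d = 26.78 m/d
Specific discharge q = 26.78 × 0.0012 = 0.03214 m/d
Seepage velocity v = q / n = 0.03214 / 0.31 = 0.1037 m/d
Retardation R = 1 + ρ_b·K_d/n = 1 + 1.80×0.76/0.31 = 5.413
Contaminant velocity v_c = v/R = 0.1037/5.413 = 0.01915 m/d
t = L/v_c = 554/0.01915 = 28920 d
   = 28920/365 = 79.2 yr

79.2 years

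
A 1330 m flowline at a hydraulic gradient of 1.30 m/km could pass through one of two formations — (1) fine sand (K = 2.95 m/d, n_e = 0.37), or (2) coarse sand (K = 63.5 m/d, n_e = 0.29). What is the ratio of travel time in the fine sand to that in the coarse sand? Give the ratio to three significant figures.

Unit 1 (fine sand): v = 2.95×0.0013/0.37 = 0.01036 m/d, t = 1330/0.01036 = 128300 d
Unit 2 (coarse sand): v = 63.5×0.0013/0.29 = 0.2847 m/d, t = 1330/0.2847 = 4672 d
t(fine sand) / t(coarse sand) = 128300/4672 = 27.5

27.5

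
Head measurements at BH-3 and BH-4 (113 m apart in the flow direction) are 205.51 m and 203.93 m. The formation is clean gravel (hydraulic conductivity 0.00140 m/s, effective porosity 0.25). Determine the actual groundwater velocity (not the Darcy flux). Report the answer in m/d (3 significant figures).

6.77 m/d

Hydraulic gradient i = (205.51 − 203.93) / 113 = 1.58 / 113 = 0.01398
K = 0.00140 m/s × 86400 s/d = 121.0 m/d
Darcy flux q = K·i = 121.0 × 0.01398 = 1.691 m/d
Average linear velocity = 1.691 / 0.25 = 6.765 m/d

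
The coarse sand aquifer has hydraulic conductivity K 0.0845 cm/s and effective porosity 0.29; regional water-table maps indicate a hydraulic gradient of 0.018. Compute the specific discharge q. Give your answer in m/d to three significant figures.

K = 0.0845 cm/s × 864 = 73.01 m/d
q = Ki = 73.01 × 0.018 = 1.314 m/d

1.31 m/d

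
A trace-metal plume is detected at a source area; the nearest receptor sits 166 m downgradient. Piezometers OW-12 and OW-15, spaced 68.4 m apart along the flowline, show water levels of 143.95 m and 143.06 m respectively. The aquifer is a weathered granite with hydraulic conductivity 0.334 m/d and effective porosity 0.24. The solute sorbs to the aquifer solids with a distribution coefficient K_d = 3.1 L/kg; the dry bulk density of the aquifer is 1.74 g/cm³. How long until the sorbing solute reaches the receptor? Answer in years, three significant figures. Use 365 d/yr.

590 years

Hydraulic gradient i = (143.95 − 143.06) / 68.4 = 0.89 / 68.4 = 0.01301
Specific discharge q = 0.334 × 0.01301 = 0.004346 m/d
Seepage velocity v = q / n = 0.004346 / 0.24 = 0.01811 m/d
Retardation R = 1 + ρ_b·K_d/n = 1 + 1.74×3.1/0.24 = 23.48
Contaminant velocity v_c = v/R = 0.01811/23.48 = 7.714e-4 m/d
t = L/v_c = 166/7.714e-4 = 215200 d
   = 215200/365 = 590 yr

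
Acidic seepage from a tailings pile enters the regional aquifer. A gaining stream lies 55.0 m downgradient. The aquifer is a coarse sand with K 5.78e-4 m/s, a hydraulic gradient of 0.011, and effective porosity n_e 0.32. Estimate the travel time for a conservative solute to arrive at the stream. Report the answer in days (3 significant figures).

K = 5.78e-4 m/s × 86400 s/d = 49.94 m/d
Specific discharge q = 49.94 × 0.011 = 0.5493 m/d
v_s = q/n_e = 0.5493/0.32 = 1.717 m/d
t = L / v = 55.0 / 1.717 = 32.04 d

32.0 days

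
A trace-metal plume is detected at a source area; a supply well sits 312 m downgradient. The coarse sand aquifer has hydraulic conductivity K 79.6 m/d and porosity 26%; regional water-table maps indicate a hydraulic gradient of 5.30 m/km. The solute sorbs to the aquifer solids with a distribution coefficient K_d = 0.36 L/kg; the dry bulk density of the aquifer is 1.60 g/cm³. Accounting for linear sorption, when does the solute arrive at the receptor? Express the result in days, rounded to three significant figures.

618 days

Specific discharge q = 79.6 × 0.0053 = 0.4219 m/d
v = Ki/n = 79.6·0.0053/0.26 = 1.623 m/d
Retardation R = 1 + ρ_b·K_d/n = 1 + 1.60×0.36/0.26 = 3.215
Contaminant velocity v_c = v/R = 1.623/3.215 = 0.5046 m/d
t = L/v_c = 312/0.5046 = 618.3 d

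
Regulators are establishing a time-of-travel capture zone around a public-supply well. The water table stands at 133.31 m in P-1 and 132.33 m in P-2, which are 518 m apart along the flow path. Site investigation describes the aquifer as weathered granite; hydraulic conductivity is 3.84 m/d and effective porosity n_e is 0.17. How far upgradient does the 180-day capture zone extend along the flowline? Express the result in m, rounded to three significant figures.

7.69 m

Hydraulic gradient i = (133.31 − 132.33) / 518 = 0.98 / 518 = 0.001892
q = Ki = 3.84 × 0.001892 = 0.007265 m/d
v_s = q/n_e = 0.007265/0.17 = 0.04273 m/d
L = v × T = 0.04273 × 180 = 7.692 m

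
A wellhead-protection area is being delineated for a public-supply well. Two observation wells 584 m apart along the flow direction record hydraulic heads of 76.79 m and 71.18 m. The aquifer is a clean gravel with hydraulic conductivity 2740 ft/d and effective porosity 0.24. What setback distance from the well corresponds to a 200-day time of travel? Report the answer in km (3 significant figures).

Hydraulic gradient i = (76.79 − 71.18) / 584 = 5.61 / 584 = 0.009606
K = 2740 ft/d × 0.3048 = 835.2 m/d
Specific discharge q = 835.2 × 0.009606 = 8.023 m/d
v_s = q/n_e = 8.023/0.24 = 33.43 m/d
L = v × T = 33.43 × 200 = 6686 m
   = 6.69 km

6.69 km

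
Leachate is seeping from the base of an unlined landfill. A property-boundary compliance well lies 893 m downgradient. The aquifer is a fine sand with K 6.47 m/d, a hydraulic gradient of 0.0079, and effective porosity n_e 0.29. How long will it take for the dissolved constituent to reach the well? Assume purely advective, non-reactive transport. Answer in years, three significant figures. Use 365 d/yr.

Specific discharge q = 6.47 × 0.0079 = 0.05111 m/d
Seepage velocity v = q / n = 0.05111 / 0.29 = 0.1763 m/d
t = L / v = 893 / 0.1763 = 5067 d
   = 5067 / 365 = 13.9 yr

13.9 years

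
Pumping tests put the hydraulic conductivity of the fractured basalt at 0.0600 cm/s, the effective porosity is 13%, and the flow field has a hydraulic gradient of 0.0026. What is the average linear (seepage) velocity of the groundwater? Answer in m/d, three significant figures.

K = 0.0600 cm/s × 864 = 51.84 m/d
q = Ki = 51.84 × 0.0026 = 0.1348 m/d
Average linear velocity = 0.1348 / 0.13 = 1.037 m/d

1.04 m/d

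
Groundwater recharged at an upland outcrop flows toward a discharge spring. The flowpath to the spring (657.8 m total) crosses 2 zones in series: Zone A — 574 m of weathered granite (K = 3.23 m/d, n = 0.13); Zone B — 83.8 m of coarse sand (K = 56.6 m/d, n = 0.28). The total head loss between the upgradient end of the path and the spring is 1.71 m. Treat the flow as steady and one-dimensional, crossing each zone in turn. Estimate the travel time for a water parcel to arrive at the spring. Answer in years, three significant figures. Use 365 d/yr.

28.2 years

Steady 1-D flow in series ⇒ the Darcy flux q is identical in every zone and the zone head losses add (resistances L/K in series).
Σ(L/K) = 574/3.23 + 83.8/56.6 = 177.7 + 1.481 = 179.2 d
q = ΔH / Σ(L/K) = 1.71 / 179.2 = 0.009543 m/d (same in every zone)
Zone A: v = q/n = 0.009543/0.13 = 0.07341 m/d → t_A = 574/0.07341 = 7819 d
Zone B: v = q/n = 0.009543/0.28 = 0.03408 m/d → t_B = 83.8/0.03408 = 2459 d
Total t = 7819 + 2459 = 10280 d
   = 10280 / 365 = 28.2 yr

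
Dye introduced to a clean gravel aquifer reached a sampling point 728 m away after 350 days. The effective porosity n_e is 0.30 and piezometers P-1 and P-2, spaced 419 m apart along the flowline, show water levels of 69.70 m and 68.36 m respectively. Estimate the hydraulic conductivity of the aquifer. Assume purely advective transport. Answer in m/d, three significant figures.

Hydraulic gradient i = (69.70 − 68.36) / 419 = 1.34 / 419 = 0.003198
v = L / t = 728 / 350 = 2.080 m/d
K = v · n / i = 2.080 × 0.30 / 0.003198 = 195 m/d

195 m/d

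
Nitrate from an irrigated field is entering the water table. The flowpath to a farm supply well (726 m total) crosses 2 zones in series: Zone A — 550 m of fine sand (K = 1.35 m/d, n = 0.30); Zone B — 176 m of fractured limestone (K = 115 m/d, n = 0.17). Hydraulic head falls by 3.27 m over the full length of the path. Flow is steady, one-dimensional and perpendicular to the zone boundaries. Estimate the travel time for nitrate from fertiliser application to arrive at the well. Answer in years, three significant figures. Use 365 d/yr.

66.8 years

Continuity: the same q passes through each zone, so ΔH = q·Σ(L_j/K_j) — the zones act as resistances in series.
Σ(L/K) = 550/1.35 + 176/115 = 407.4 + 1.530 = 408.9 d
q = ΔH / Σ(L/K) = 3.27 / 408.9 = 0.007996 m/d (same in every zone)
Zone A: v = q/n = 0.007996/0.30 = 0.02665 m/d → t_A = 550/0.02665 = 20630 d
Zone B: v = q/n = 0.007996/0.17 = 0.04704 m/d → t_B = 176/0.04704 = 3742 d
Total t = 20630 + 3742 = 24380 d
   = 24380 / 365 = 66.8 yr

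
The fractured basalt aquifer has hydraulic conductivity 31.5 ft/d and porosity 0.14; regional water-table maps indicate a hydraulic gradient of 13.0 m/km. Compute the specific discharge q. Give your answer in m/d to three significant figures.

0.125 m/d

K = 31.5 ft/d × 0.3048 = 9.601 m/d
Darcy flux q = K·i = 9.601 × 0.013 = 0.1248 m/d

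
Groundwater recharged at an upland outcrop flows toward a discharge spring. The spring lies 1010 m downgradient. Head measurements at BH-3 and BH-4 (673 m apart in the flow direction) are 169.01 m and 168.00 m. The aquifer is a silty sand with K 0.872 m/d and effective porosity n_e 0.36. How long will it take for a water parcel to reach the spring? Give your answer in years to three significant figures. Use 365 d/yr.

Hydraulic gradient i = (169.01 − 168.00) / 673 = 1.01 / 673 = 0.001501
q = Ki = 0.872 × 0.001501 = 0.001309 m/d
Average linear velocity = 0.001309 / 0.36 = 0.003635 m/d
t = L / v = 1010 / 0.003635 = 277800 d
   = 277800 / 365 = 761 yr

761 years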